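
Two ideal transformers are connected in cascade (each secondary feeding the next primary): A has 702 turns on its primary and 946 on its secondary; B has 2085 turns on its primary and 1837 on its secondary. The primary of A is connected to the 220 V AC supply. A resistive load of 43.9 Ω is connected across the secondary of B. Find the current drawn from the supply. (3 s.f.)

I_supply ≈ 7.06 A

Secondary of A: V = 220.00 × 946/702 = 296.47 V.
Secondary of B: V = 296.47 × 1837/2085 = 261.20 V.
I_load = 261.20/43.9 = 5.9500 A, so P_out = 261.20 × 5.9500 = 1554.2 W.
All ideal ⇒ P_in = P_out, so I_supply = 1554.2/220 = 7.06 A.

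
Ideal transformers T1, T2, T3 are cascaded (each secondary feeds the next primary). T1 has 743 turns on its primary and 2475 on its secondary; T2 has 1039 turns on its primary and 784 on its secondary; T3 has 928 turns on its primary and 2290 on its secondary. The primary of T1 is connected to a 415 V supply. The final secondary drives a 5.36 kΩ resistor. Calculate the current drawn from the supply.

I_supply ≈ 2.98 A

Secondary of T1: V = 415.00 × 2475/743 = 1382.4 V.
Secondary of T2: V = 1382.4 × 784/1039 = 1043.1 V.
Secondary of T3: V = 1043.1 × 2290/928 = 2574.1 V.
I_load = 2574.1/5360 = 0.48024 A, so P_out = 2574.1 × 0.48024 = 1236.2 W.
All ideal ⇒ P_in = P_out, so I_supply = 1236.2/415 = 2.98 A.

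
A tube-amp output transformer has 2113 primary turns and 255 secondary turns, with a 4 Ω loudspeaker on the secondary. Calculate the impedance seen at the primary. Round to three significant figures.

Z_p = (N_p/N_s)² × Z_s = (2113/255)² × 4 = 275 Ω.

Z_p ≈ 275 Ω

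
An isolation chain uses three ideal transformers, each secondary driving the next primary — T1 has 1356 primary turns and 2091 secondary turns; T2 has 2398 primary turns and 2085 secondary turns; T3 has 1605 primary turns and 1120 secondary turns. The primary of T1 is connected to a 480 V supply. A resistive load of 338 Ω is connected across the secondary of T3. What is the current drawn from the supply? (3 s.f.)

I_supply ≈ 1.24 A

Secondary of T1: V = 480.00 × 2091/1356 = 740.18 V.
Secondary of T2: V = 740.18 × 2085/2398 = 643.57 V.
Secondary of T3: V = 643.57 × 1120/1605 = 449.09 V.
I_load = 449.09/338 = 1.3287 A, so P_out = 449.09 × 1.3287 = 596.70 W.
All ideal ⇒ P_in = P_out, so I_supply = 596.70/480 = 1.24 A.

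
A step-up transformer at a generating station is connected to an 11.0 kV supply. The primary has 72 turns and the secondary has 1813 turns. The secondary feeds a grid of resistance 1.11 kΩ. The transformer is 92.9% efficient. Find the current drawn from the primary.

V_s = 11000 × 1813/72 = 276990 V.
I_s = V_s/R = 276990/1110 = 249.54 A.
P_out = V_s I_s = 276990 × 249.54 = 6.9118×10^7 W.
P_in = P_out/η = 6.9118×10^7/0.929 = 7.4401×10^7 W.
I_p = P_in/V_p = 7.4401×10^7/11000 = 6760 A.

I_p ≈ 6760 A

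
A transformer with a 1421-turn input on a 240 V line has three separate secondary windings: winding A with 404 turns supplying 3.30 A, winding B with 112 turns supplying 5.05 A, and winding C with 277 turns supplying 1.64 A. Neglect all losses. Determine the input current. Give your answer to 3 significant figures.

I_in ≈ 1.66 A

V_A = 240 × 404/1421 = 68.234 V; V_B = 240 × 112/1421 = 18.916 V; V_C = 240 × 277/1421 = 46.784 V.
P_out = V_A I_A + V_B I_B + V_C I_C = 68.234×3.30 + 18.916×5.05 + 46.784×1.64 = 225.17 + 95.527 + 76.726 = 397.42 W.
Ideal ⇒ P_in = P_out, so I_in = P_out/V_in = 397.42/240 = 1.66 A.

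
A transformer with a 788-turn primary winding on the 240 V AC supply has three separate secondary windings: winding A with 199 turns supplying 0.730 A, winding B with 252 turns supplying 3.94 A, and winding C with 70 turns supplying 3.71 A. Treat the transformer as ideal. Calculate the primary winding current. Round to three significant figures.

V_A = 240 × 199/788 = 60.609 V; V_B = 240 × 252/788 = 76.751 V; V_C = 240 × 70/788 = 21.320 V.
P_out = V_A I_A + V_B I_B + V_C I_C = 60.609×0.730 + 76.751×3.94 + 21.320×3.71 = 44.245 + 302.40 + 79.096 = 425.74 W.
Ideal ⇒ P_in = P_out, so I_p = P_out/V_p = 425.74/240 = 1.77 A.

I_p ≈ 1.77 A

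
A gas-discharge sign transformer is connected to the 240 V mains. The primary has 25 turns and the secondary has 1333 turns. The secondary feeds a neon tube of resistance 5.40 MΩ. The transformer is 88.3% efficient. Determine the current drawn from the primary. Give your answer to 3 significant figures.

V_s = 240 × 1333/25 = 12797 V.
I_s = V_s/R = 12797/(5.40×10^6) = 0.0023698 A.
P_out = V_s I_s = 12797 × 0.0023698 = 30.326 W.
P_in = P_out/η = 30.326/0.883 = 34.344 W.
I_p = P_in/V_p = 34.344/240 = 0.143 A.

I_p ≈ 0.143 A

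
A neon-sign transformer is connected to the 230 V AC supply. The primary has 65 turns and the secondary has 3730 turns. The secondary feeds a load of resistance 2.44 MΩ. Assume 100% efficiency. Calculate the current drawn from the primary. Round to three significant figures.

V_s = V_p × N_s/N_p = 230 × 3730/65 = 13198 V.
I_s = V_s/R = 13198/(2.44×10^6) = 0.0054092 A.
For an ideal transformer I_p N_p = I_s N_s, so I_p = 0.0054092 × 3730/65 = 0.310 A.

I_p ≈ 0.310 A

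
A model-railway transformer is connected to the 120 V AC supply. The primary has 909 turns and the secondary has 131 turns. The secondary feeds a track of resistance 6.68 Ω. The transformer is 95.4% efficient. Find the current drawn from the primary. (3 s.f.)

I_p ≈ 0.391 A

V_s = 120 × 131/909 = 17.294 V.
I_s = V_s/R = 17.294/6.68 = 2.5889 A.
P_out = V_s I_s = 17.294 × 2.5889 = 44.771 W.
P_in = P_out/η = 44.771/0.954 = 46.930 W.
I_p = P_in/V_p = 46.930/120 = 0.391 A.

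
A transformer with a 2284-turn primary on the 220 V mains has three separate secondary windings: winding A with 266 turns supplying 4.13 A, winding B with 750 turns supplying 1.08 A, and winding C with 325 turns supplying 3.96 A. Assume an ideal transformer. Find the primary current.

I_p ≈ 1.40 A

V_A = 220 × 266/2284 = 25.622 V; V_B = 220 × 750/2284 = 72.242 V; V_C = 220 × 325/2284 = 31.305 V.
P_out = V_A I_A + V_B I_B + V_C I_C = 25.622×4.13 + 72.242×1.08 + 31.305×3.96 = 105.82 + 78.021 + 123.97 = 307.81 W.
Ideal ⇒ P_in = P_out, so I_p = P_out/V_p = 307.81/220 = 1.40 A.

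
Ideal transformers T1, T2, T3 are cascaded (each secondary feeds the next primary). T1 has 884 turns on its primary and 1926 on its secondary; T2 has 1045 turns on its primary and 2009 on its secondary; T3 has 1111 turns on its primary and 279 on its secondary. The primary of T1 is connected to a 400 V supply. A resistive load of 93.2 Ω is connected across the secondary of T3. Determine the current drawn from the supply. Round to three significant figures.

I_supply ≈ 4.75 A

After T1: V = 400.00 × 1926/884 = 871.49 V.
After T2: V = 871.49 × 2009/1045 = 1675.4 V.
After T3: V = 1675.4 × 279/1111 = 420.74 V.
I_load = 420.74/93.2 = 4.5144 A, so P_out = 420.74 × 4.5144 = 1899.4 W.
All ideal ⇒ P_in = P_out, so I_supply = 1899.4/400 = 4.75 A.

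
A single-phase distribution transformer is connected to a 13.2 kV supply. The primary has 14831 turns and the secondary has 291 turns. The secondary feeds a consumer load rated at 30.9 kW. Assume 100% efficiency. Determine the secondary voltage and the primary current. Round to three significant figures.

V_s = V_p × N_s/N_p = 13200 × 291/14831 = 259.00 V.
I_s = P/V_s = 30900/259.00 = 119.31 A.
I_p = I_s × N_s/N_p = 119.31 × 291/14831 = 2.34 A.

V_s ≈ 259 V, I_p ≈ 2.34 A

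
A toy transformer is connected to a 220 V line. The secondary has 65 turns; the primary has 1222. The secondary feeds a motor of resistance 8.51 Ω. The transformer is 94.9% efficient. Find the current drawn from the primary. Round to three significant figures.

V_s = 220 × 65/1222 = 11.702 V.
I_s = V_s/R = 11.702/8.51 = 1.3751 A.
P_out = V_s I_s = 11.702 × 1.3751 = 16.092 W.
P_in = P_out/η = 16.092/0.949 = 16.956 W.
I_p = P_in/V_p = 16.956/220 = 0.0771 A.

I_p ≈ 0.0771 A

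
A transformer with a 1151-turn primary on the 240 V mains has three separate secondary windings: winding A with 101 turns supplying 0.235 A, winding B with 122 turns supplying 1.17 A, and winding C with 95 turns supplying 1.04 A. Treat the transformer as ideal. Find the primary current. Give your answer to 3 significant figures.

V_A = 240 × 101/1151 = 21.060 V; V_B = 240 × 122/1151 = 25.439 V; V_C = 240 × 95/1151 = 19.809 V.
P_out = V_A I_A + V_B I_B + V_C I_C = 21.060×0.235 + 25.439×1.17 + 19.809×1.04 = 4.9491 + 29.763 + 20.601 = 55.314 W.
Ideal ⇒ P_in = P_out, so I_p = P_out/V_p = 55.314/240 = 0.230 A.

I_p ≈ 0.230 A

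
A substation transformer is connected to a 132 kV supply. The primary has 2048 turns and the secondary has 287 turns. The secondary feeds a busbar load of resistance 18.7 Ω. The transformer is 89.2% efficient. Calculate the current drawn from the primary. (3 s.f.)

V_s = 132000 × 287/2048 = 18498 V.
I_s = V_s/R = 18498/18.7 = 989.20 A.
P_out = V_s I_s = 18498 × 989.20 = 1.8298×10^7 W.
P_in = P_out/η = 1.8298×10^7/0.892 = 2.0514×10^7 W.
I_p = P_in/V_p = 2.0514×10^7/132000 = 155 A.

I_p ≈ 155 A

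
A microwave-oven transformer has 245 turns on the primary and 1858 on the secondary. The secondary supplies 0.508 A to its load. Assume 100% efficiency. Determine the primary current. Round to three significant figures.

I_p ≈ 3.85 A

For an ideal transformer I_p/I_s = N_s/N_p, so I_p = 0.508 × 1858/245 = 3.85 A.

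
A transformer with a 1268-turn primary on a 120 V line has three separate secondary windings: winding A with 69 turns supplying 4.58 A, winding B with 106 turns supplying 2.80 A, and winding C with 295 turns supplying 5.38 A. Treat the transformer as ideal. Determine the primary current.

I_p ≈ 1.73 A

V_A = 120 × 69/1268 = 6.5300 V; V_B = 120 × 106/1268 = 10.032 V; V_C = 120 × 295/1268 = 27.918 V.
P_out = V_A I_A + V_B I_B + V_C I_C = 6.5300×4.58 + 10.032×2.80 + 27.918×5.38 = 29.907 + 28.088 + 150.20 = 208.19 W.
Ideal ⇒ P_in = P_out, so I_p = P_out/V_p = 208.19/120 = 1.73 A.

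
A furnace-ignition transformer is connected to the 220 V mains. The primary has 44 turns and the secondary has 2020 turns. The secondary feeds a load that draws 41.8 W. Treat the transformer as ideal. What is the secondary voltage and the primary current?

V_s ≈ 10100 V, I_p ≈ 0.190 A

V_s = V_p × N_s/N_p = 220 × 2020/44 = 10100 V.
I_s = P/V_s = 41.8/10100 = 0.0041386 A.
I_p = I_s × N_s/N_p = 0.0041386 × 2020/44 = 0.190 A.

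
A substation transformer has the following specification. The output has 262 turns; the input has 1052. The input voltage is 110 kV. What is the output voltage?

V_out/V_in = N_out/N_in, so V_out = 110000 × 262/1052 = 27400 V.

V_out ≈ 27400 V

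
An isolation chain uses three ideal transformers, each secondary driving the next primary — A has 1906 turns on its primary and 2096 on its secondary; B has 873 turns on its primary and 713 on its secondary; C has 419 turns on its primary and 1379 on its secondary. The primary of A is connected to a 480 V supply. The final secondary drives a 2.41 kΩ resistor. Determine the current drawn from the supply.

After A: V = 480.00 × 2096/1906 = 527.85 V.
After B: V = 527.85 × 713/873 = 431.11 V.
After C: V = 431.11 × 1379/419 = 1418.8 V.
I_load = 1418.8/2410 = 0.58873 A, so P_out = 1418.8 × 0.58873 = 835.32 W.
All ideal ⇒ P_in = P_out, so I_supply = 835.32/480 = 1.74 A.

I_supply ≈ 1.74 A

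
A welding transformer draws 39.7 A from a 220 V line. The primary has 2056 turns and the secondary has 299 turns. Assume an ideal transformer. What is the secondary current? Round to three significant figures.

I_s/I_p = N_p/N_s, so I_s = 39.7 × 2056/299 = 273 A.

I_s ≈ 273 A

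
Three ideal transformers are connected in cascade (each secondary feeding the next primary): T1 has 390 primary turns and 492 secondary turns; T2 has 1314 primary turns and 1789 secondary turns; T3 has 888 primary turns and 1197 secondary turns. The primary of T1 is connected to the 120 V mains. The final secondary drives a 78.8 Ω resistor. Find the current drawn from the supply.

After T1: V = 120.00 × 492/390 = 151.38 V.
After T2: V = 151.38 × 1789/1314 = 206.11 V.
After T3: V = 206.11 × 1197/888 = 277.83 V.
I_load = 277.83/78.8 = 3.5258 A, so P_out = 277.83 × 3.5258 = 979.56 W.
All ideal ⇒ P_in = P_out, so I_supply = 979.56/120 = 8.16 A.

I_supply ≈ 8.16 A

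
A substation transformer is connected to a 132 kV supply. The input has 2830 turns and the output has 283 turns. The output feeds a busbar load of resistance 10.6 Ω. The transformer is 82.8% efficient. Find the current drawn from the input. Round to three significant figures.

I_in ≈ 150 A

V_out = 132000 × 283/2830 = 13200 V.
I_out = V_out/R = 13200/10.6 = 1245.3 A.
P_out = V_out I_out = 13200 × 1245.3 = 1.6438×10^7 W.
P_in = P_out/η = 1.6438×10^7/0.828 = 1.9852×10^7 W.
I_in = P_in/V_in = 1.9852×10^7/132000 = 150 A.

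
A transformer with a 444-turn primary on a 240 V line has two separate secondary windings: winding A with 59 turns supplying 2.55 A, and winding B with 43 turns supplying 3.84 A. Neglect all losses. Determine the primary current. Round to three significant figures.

I_p ≈ 0.711 A

V_A = 240 × 59/444 = 31.892 V; V_B = 240 × 43/444 = 23.243 V.
P_out = V_A I_A + V_B I_B = 31.892×2.55 + 23.243×3.84 = 81.324 + 89.254 = 170.58 W.
Ideal ⇒ P_in = P_out, so I_p = P_out/V_p = 170.58/240 = 0.711 A.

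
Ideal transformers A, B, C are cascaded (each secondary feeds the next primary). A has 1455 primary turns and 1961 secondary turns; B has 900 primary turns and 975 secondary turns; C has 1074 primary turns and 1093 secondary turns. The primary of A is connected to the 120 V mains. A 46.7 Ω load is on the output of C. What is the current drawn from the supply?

I_supply ≈ 5.67 A

After A: V = 120.00 × 1961/1455 = 161.73 V.
After B: V = 161.73 × 975/900 = 175.21 V.
After C: V = 175.21 × 1093/1074 = 178.31 V.
I_load = 178.31/46.7 = 3.8182 A, so P_out = 178.31 × 3.8182 = 680.82 W.
All ideal ⇒ P_in = P_out, so I_supply = 680.82/120 = 5.67 A.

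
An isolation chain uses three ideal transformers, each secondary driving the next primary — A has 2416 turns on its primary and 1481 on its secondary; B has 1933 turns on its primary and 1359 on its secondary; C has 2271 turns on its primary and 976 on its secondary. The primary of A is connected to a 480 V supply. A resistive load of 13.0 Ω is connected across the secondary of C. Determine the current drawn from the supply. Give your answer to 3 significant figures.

I_supply ≈ 1.27 A

After A: V = 480.00 × 1481/2416 = 294.24 V.
After B: V = 294.24 × 1359/1933 = 206.86 V.
After C: V = 206.86 × 976/2271 = 88.904 V.
I_load = 88.904/13.0 = 6.8387 A, so P_out = 88.904 × 6.8387 = 607.99 W.
All ideal ⇒ P_in = P_out, so I_supply = 607.99/480 = 1.27 A.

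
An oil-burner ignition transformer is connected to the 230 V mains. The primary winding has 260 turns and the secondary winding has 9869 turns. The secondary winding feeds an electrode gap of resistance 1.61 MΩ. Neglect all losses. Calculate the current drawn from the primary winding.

I_p ≈ 0.206 A

V_s = V_p × N_s/N_p = 230 × 9869/260 = 8730.3 V.
I_s = V_s/R = 8730.3/(1.61×10^6) = 0.0054225 A.
For an ideal transformer I_p N_p = I_s N_s, so I_p = 0.0054225 × 9869/260 = 0.206 A.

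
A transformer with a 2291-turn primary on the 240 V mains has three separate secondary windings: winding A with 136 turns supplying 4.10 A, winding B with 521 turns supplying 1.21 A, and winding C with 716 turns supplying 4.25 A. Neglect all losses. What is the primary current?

I_p ≈ 1.85 A

V_A = 240 × 136/2291 = 14.247 V; V_B = 240 × 521/2291 = 54.579 V; V_C = 240 × 716/2291 = 75.007 V.
P_out = V_A I_A + V_B I_B + V_C I_C = 14.247×4.10 + 54.579×1.21 + 75.007×4.25 = 58.413 + 66.040 + 318.78 = 443.23 W.
Ideal ⇒ P_in = P_out, so I_p = P_out/V_p = 443.23/240 = 1.85 A.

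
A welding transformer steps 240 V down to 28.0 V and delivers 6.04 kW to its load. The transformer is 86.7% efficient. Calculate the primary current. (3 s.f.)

P_in = P_out/η = 6040/0.867 = 6966.6 W.
I_p = P_in/V_p = 6966.6/240 = 29.0 A.

I_p ≈ 29.0 A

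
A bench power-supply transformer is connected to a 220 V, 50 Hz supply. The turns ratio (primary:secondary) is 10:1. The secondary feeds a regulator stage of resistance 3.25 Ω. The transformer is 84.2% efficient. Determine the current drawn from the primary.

V_s = 220 × 1/10 = 22.000 V.
I_s = V_s/R = 22.000/3.25 = 6.7692 A.
P_out = V_s I_s = 22.000 × 6.7692 = 148.92 W.
P_in = P_out/η = 148.92/0.842 = 176.87 W.
I_p = P_in/V_p = 176.87/220 = 0.804 A.

I_p ≈ 0.804 A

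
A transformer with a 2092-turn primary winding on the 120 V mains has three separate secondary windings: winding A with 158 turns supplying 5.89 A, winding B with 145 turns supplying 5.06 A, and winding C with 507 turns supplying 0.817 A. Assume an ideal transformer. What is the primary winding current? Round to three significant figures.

V_A = 120 × 158/2092 = 9.0631 V; V_B = 120 × 145/2092 = 8.3174 V; V_C = 120 × 507/2092 = 29.082 V.
P_out = V_A I_A + V_B I_B + V_C I_C = 9.0631×5.89 + 8.3174×5.06 + 29.082×0.817 = 53.382 + 42.086 + 23.760 = 119.23 W.
Ideal ⇒ P_in = P_out, so I_p = P_out/V_p = 119.23/120 = 0.994 A.

I_p ≈ 0.994 A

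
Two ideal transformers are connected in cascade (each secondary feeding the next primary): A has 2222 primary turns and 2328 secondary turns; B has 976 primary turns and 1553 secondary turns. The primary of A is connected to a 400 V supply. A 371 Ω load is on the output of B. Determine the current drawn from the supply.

Secondary of A: V = 400.00 × 2328/2222 = 419.08 V.
Secondary of B: V = 419.08 × 1553/976 = 666.84 V.
I_load = 666.84/371 = 1.7974 A, so P_out = 666.84 × 1.7974 = 1198.6 W.
All ideal ⇒ P_in = P_out, so I_supply = 1198.6/400 = 3.00 A.

I_supply ≈ 3.00 A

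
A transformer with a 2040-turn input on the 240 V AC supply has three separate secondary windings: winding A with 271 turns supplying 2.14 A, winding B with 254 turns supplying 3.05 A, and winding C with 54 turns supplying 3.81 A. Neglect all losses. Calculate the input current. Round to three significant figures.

V_A = 240 × 271/2040 = 31.882 V; V_B = 240 × 254/2040 = 29.882 V; V_C = 240 × 54/2040 = 6.3529 V.
P_out = V_A I_A + V_B I_B + V_C I_C = 31.882×2.14 + 29.882×3.05 + 6.3529×3.81 = 68.228 + 91.141 + 24.205 = 183.57 W.
Ideal ⇒ P_in = P_out, so I_in = P_out/V_in = 183.57/240 = 0.765 A.

I_in ≈ 0.765 A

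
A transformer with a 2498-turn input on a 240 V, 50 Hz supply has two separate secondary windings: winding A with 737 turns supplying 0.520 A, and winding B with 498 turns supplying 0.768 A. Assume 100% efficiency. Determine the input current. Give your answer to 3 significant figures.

V_A = 240 × 737/2498 = 70.809 V; V_B = 240 × 498/2498 = 47.846 V.
P_out = V_A I_A + V_B I_B = 70.809×0.520 + 47.846×0.768 = 36.820 + 36.746 = 73.566 W.
Ideal ⇒ P_in = P_out, so I_in = P_out/V_in = 73.566/240 = 0.307 A.

I_in ≈ 0.307 A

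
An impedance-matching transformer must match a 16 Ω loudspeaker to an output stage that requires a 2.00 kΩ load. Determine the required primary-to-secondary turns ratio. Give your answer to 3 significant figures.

N_p/N_s ≈ 11.2

Z_p/Z_s = (N_p/N_s)², so N_p/N_s = √(2000/16) = √125 = 11.2.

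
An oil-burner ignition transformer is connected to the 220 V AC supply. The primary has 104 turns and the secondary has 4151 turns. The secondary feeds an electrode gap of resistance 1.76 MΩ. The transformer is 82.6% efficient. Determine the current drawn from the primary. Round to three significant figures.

V_s = 220 × 4151/104 = 8781.0 V.
I_s = V_s/R = 8781.0/(1.76×10^6) = 0.0049892 A.
P_out = V_s I_s = 8781.0 × 0.0049892 = 43.810 W.
P_in = P_out/η = 43.810/0.826 = 53.039 W.
I_p = P_in/V_p = 53.039/220 = 0.241 A.

I_p ≈ 0.241 A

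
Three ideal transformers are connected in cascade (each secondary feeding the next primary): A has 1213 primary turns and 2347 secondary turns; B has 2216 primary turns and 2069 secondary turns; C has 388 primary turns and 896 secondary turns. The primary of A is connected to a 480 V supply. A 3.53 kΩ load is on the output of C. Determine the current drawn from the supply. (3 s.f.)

I_supply ≈ 2.37 A

After A: V = 480.00 × 2347/1213 = 928.74 V.
After B: V = 928.74 × 2069/2216 = 867.13 V.
After C: V = 867.13 × 896/388 = 2002.4 V.
I_load = 2002.4/3530 = 0.56726 A, so P_out = 2002.4 × 0.56726 = 1135.9 W.
All ideal ⇒ P_in = P_out, so I_supply = 1135.9/480 = 2.37 A.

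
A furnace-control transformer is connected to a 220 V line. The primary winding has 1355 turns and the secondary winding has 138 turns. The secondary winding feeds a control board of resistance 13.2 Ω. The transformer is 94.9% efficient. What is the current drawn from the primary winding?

I_p ≈ 0.182 A

V_s = 220 × 138/1355 = 22.406 V.
I_s = V_s/R = 22.406/13.2 = 1.6974 A.
P_out = V_s I_s = 22.406 × 1.6974 = 38.032 W.
P_in = P_out/η = 38.032/0.949 = 40.076 W.
I_p = P_in/V_p = 40.076/220 = 0.182 A.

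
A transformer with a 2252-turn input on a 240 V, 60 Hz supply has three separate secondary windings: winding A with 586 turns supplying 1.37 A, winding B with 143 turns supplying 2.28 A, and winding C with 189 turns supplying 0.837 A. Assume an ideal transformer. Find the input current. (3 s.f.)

V_A = 240 × 586/2252 = 62.451 V; V_B = 240 × 143/2252 = 15.240 V; V_C = 240 × 189/2252 = 20.142 V.
P_out = V_A I_A + V_B I_B + V_C I_C = 62.451×1.37 + 15.240×2.28 + 20.142×0.837 = 85.558 + 34.747 + 16.859 = 137.16 W.
Ideal ⇒ P_in = P_out, so I_in = P_out/V_in = 137.16/240 = 0.572 A.

I_in ≈ 0.572 A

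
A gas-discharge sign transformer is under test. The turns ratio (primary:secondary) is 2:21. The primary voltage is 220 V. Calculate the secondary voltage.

V_s/V_p = N_s/N_p, so V_s = 220 × 21/2 = 2310 V.

V_s ≈ 2310 V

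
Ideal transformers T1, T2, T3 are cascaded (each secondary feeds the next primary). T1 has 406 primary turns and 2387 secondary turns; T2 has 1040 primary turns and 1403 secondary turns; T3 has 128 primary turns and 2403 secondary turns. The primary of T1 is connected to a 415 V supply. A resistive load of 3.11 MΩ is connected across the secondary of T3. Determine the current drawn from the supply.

I_supply ≈ 2.96 A

After T1: V = 415.00 × 2387/406 = 2439.9 V.
After T2: V = 2439.9 × 1403/1040 = 3291.5 V.
After T3: V = 3291.5 × 2403/128 = 61793 V.
I_load = 61793/(3.11×10^6) = 0.019869 A, so P_out = 61793 × 0.019869 = 1227.8 W.
All ideal ⇒ P_in = P_out, so I_supply = 1227.8/415 = 2.96 A.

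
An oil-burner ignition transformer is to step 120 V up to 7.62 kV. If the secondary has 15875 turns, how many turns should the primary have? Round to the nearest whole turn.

N_p/N_s = V_p/V_s, so N_p = 15875 × 120/7620 = 250.0 ≈ 250 turns.

N_p = 250 turns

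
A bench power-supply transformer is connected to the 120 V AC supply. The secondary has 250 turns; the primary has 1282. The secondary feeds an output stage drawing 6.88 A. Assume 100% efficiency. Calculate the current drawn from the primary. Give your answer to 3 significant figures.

I_p ≈ 1.34 A

For an ideal transformer I_p N_p = I_s N_s, so I_p = 6.88 × 250/1282 = 1.34 A.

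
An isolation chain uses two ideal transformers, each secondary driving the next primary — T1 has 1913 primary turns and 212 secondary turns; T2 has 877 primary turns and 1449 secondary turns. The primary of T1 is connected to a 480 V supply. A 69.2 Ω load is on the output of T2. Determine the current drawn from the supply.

I_supply ≈ 0.233 A

Secondary of T1: V = 480.00 × 212/1913 = 53.194 V.
Secondary of T2: V = 53.194 × 1449/877 = 87.888 V.
I_load = 87.888/69.2 = 1.2701 A, so P_out = 87.888 × 1.2701 = 111.62 W.
All ideal ⇒ P_in = P_out, so I_supply = 111.62/480 = 0.233 A.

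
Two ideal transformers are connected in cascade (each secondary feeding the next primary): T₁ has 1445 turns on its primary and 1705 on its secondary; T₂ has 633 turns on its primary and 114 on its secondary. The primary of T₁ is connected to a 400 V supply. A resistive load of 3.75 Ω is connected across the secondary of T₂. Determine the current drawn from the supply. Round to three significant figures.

I_supply ≈ 4.82 A

After T₁: V = 400.00 × 1705/1445 = 471.97 V.
After T₂: V = 471.97 × 114/633 = 85.000 V.
I_load = 85.000/3.75 = 22.667 A, so P_out = 85.000 × 22.667 = 1926.7 W.
All ideal ⇒ P_in = P_out, so I_supply = 1926.7/400 = 4.82 A.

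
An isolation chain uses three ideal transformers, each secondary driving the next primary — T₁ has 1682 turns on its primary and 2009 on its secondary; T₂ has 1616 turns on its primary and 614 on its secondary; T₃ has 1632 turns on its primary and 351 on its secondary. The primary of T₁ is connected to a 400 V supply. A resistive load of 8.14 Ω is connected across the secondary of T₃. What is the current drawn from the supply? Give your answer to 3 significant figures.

Secondary of T₁: V = 400.00 × 2009/1682 = 477.76 V.
Secondary of T₂: V = 477.76 × 614/1616 = 181.53 V.
Secondary of T₃: V = 181.53 × 351/1632 = 39.042 V.
I_load = 39.042/8.14 = 4.7963 A, so P_out = 39.042 × 4.7963 = 187.25 W.
All ideal ⇒ P_in = P_out, so I_supply = 187.25/400 = 0.468 A.

I_supply ≈ 0.468 A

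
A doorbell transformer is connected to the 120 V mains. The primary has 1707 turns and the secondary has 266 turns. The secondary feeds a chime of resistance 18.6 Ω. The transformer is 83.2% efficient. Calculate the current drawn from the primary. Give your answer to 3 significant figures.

V_s = 120 × 266/1707 = 18.699 V.
I_s = V_s/R = 18.699/18.6 = 1.0053 A.
P_out = V_s I_s = 18.699 × 1.0053 = 18.799 W.
P_in = P_out/η = 18.799/0.832 = 22.596 W.
I_p = P_in/V_p = 22.596/120 = 0.188 A.

I_p ≈ 0.188 A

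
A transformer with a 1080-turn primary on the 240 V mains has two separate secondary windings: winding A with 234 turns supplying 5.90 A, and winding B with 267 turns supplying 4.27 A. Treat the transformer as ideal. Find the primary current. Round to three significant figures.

I_p ≈ 2.33 A

V_A = 240 × 234/1080 = 52.000 V; V_B = 240 × 267/1080 = 59.333 V.
P_out = V_A I_A + V_B I_B = 52.000×5.90 + 59.333×4.27 = 306.80 + 253.35 = 560.15 W.
Ideal ⇒ P_in = P_out, so I_p = P_out/V_p = 560.15/240 = 2.33 A.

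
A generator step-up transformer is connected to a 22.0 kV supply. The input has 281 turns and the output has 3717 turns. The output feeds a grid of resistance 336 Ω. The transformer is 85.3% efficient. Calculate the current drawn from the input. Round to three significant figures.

V_out = 22000 × 3717/281 = 291010 V.
I_out = V_out/R = 291010/336 = 866.10 A.
P_out = V_out I_out = 291010 × 866.10 = 2.5205×10^8 W.
P_in = P_out/η = 2.5205×10^8/0.853 = 2.9548×10^8 W.
I_in = P_in/V_in = 2.9548×10^8/22000 = 13400 A.

I_in ≈ 13400 A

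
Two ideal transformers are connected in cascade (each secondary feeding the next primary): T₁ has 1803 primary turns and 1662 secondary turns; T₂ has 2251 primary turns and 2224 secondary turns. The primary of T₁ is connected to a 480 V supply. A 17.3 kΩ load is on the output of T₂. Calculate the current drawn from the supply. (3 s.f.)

After T₁: V = 480.00 × 1662/1803 = 442.46 V.
After T₂: V = 442.46 × 2224/2251 = 437.16 V.
I_load = 437.16/17300 = 0.025269 A, so P_out = 437.16 × 0.025269 = 11.047 W.
All ideal ⇒ P_in = P_out, so I_supply = 11.047/480 = 0.0230 A.

I_supply ≈ 0.0230 A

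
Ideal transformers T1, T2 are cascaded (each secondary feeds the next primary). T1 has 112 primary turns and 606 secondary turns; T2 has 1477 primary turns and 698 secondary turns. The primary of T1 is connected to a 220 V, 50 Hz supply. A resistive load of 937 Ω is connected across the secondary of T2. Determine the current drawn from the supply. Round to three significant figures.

After T1: V = 220.00 × 606/112 = 1190.4 V.
After T2: V = 1190.4 × 698/1477 = 562.54 V.
I_load = 562.54/937 = 0.60036 A, so P_out = 562.54 × 0.60036 = 337.73 W.
All ideal ⇒ P_in = P_out, so I_supply = 337.73/220 = 1.54 A.

I_supply ≈ 1.54 A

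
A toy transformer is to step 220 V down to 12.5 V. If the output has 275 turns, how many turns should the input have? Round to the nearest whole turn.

N_in = 4840 turns

N_in/N_out = V_in/V_out, so N_in = 275 × 220/12.5 = 4840.0 ≈ 4840 turns.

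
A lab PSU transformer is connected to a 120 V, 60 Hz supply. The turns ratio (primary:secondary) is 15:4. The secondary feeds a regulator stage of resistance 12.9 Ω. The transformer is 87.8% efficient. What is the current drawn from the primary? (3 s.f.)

V_s = 120 × 4/15 = 32.000 V.
I_s = V_s/R = 32.000/12.9 = 2.4806 A.
P_out = V_s I_s = 32.000 × 2.4806 = 79.380 W.
P_in = P_out/η = 79.380/0.878 = 90.410 W.
I_p = P_in/V_p = 90.410/120 = 0.753 A.

I_p ≈ 0.753 A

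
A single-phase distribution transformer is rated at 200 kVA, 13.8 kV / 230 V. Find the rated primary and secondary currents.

I_p = S/V_p = 200000/13800 = 14.5 A.
I_s = S/V_s = 200000/230 = 870 A.

I_p ≈ 14.5 A, I_s ≈ 870 A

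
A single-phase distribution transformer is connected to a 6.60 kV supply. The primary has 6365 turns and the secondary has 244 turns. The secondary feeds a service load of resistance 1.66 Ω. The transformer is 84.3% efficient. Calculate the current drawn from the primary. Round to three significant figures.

V_s = 6600 × 244/6365 = 253.01 V.
I_s = V_s/R = 253.01/1.66 = 152.41 A.
P_out = V_s I_s = 253.01 × 152.41 = 38562 W.
P_in = P_out/η = 38562/0.843 = 45744 W.
I_p = P_in/V_p = 45744/6600 = 6.93 A.

I_p ≈ 6.93 A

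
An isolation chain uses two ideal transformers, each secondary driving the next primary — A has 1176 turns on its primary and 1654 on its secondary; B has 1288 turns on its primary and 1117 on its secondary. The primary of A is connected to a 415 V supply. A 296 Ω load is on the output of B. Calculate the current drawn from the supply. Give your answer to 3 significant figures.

I_supply ≈ 2.09 A

After A: V = 415.00 × 1654/1176 = 583.68 V.
After B: V = 583.68 × 1117/1288 = 506.19 V.
I_load = 506.19/296 = 1.7101 A, so P_out = 506.19 × 1.7101 = 865.64 W.
All ideal ⇒ P_in = P_out, so I_supply = 865.64/415 = 2.09 A.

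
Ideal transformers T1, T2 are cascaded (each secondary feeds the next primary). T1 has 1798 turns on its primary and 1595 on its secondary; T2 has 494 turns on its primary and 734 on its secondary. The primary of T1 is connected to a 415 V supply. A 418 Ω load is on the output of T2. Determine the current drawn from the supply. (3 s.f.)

I_supply ≈ 1.72 A

After T1: V = 415.00 × 1595/1798 = 368.15 V.
After T2: V = 368.15 × 734/494 = 547.00 V.
I_load = 547.00/418 = 1.3086 A, so P_out = 547.00 × 1.3086 = 715.81 W.
All ideal ⇒ P_in = P_out, so I_supply = 715.81/415 = 1.72 A.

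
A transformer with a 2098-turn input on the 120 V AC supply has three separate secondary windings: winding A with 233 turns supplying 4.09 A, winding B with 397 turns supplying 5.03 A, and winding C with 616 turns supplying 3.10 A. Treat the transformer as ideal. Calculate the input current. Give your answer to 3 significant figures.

V_A = 120 × 233/2098 = 13.327 V; V_B = 120 × 397/2098 = 22.707 V; V_C = 120 × 616/2098 = 35.234 V.
P_out = V_A I_A + V_B I_B + V_C I_C = 13.327×4.09 + 22.707×5.03 + 35.234×3.10 = 54.507 + 114.22 + 109.22 = 277.95 W.
Ideal ⇒ P_in = P_out, so I_in = P_out/V_in = 277.95/120 = 2.32 A.

I_in ≈ 2.32 A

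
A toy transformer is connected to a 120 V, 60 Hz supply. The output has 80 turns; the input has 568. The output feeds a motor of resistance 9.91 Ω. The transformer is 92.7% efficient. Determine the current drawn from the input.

I_in ≈ 0.259 A

V_out = 120 × 80/568 = 16.901 V.
I_out = V_out/R = 16.901/9.91 = 1.7055 A.
P_out = V_out I_out = 16.901 × 1.7055 = 28.825 W.
P_in = P_out/η = 28.825/0.927 = 31.095 W.
I_in = P_in/V_in = 31.095/120 = 0.259 A.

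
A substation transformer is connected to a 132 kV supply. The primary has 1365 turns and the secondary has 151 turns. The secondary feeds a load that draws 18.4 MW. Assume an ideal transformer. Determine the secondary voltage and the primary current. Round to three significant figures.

V_s = V_p × N_s/N_p = 132000 × 151/1365 = 14602 V.
I_s = P/V_s = 1.84×10^7/14602 = 1260.1 A.
I_p = I_s × N_s/N_p = 1260.1 × 151/1365 = 139 A.

V_s ≈ 14600 V, I_p ≈ 139 A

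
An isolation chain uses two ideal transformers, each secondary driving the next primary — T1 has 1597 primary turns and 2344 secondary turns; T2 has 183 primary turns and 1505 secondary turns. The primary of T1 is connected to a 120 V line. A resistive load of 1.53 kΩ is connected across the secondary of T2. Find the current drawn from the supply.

I_supply ≈ 11.4 A

Secondary of T1: V = 120.00 × 2344/1597 = 176.13 V.
Secondary of T2: V = 176.13 × 1505/183 = 1448.5 V.
I_load = 1448.5/1530 = 0.94673 A, so P_out = 1448.5 × 0.94673 = 1371.3 W.
All ideal ⇒ P_in = P_out, so I_supply = 1371.3/120 = 11.4 A.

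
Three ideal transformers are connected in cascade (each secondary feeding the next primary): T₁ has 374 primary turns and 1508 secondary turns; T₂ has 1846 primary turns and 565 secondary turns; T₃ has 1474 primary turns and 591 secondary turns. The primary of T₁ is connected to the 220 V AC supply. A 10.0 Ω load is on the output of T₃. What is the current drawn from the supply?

Secondary of T₁: V = 220.00 × 1508/374 = 887.06 V.
Secondary of T₂: V = 887.06 × 565/1846 = 271.50 V.
Secondary of T₃: V = 271.50 × 591/1474 = 108.86 V.
I_load = 108.86/10.0 = 10.886 A, so P_out = 108.86 × 10.886 = 1185.0 W.
All ideal ⇒ P_in = P_out, so I_supply = 1185.0/220 = 5.39 A.

I_supply ≈ 5.39 A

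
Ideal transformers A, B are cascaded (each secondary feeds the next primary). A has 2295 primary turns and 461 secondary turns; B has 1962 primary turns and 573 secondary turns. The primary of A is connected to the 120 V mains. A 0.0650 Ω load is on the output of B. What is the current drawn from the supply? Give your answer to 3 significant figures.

I_supply ≈ 6.35 A

Secondary of A: V = 120.00 × 461/2295 = 24.105 V.
Secondary of B: V = 24.105 × 573/1962 = 7.0397 V.
I_load = 7.0397/0.0650 = 108.30 A, so P_out = 7.0397 × 108.30 = 762.42 W.
All ideal ⇒ P_in = P_out, so I_supply = 762.42/120 = 6.35 A.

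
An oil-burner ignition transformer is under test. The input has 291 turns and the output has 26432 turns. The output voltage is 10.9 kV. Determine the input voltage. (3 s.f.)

V_in ≈ 120 V

V_in/V_out = N_in/N_out, so V_in = 10900 × 291/26432 = 120 V.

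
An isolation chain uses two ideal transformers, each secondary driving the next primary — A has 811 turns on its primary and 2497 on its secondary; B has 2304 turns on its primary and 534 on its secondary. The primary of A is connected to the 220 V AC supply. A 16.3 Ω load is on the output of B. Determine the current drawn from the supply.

After A: V = 220.00 × 2497/811 = 677.36 V.
After B: V = 677.36 × 534/2304 = 156.99 V.
I_load = 156.99/16.3 = 9.6314 A, so P_out = 156.99 × 9.6314 = 1512.1 W.
All ideal ⇒ P_in = P_out, so I_supply = 1512.1/220 = 6.87 A.

I_supply ≈ 6.87 A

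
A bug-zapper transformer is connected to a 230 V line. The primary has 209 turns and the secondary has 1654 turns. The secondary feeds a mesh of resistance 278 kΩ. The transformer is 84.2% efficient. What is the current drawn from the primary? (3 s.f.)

V_s = 230 × 1654/209 = 1820.2 V.
I_s = V_s/R = 1820.2/278000 = 0.0065475 A.
P_out = V_s I_s = 1820.2 × 0.0065475 = 11.918 W.
P_in = P_out/η = 11.918/0.842 = 14.154 W.
I_p = P_in/V_p = 14.154/230 = 0.0615 A.

I_p ≈ 0.0615 A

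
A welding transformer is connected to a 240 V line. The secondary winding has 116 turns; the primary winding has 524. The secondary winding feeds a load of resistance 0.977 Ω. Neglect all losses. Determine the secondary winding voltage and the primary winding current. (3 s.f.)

V_s ≈ 53.1 V, I_p ≈ 12.0 A

V_s = V_p × N_s/N_p = 240 × 116/524 = 53.130 V.
I_s = V_s/R = 53.130/0.977 = 54.381 A.
I_p = I_s × N_s/N_p = 54.381 × 116/524 = 12.0 A.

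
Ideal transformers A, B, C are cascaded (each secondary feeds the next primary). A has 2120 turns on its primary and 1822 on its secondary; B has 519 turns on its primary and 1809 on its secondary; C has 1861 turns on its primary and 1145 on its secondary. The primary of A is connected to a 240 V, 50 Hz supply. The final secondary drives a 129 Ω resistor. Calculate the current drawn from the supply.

I_supply ≈ 6.32 A

After A: V = 240.00 × 1822/2120 = 206.26 V.
After B: V = 206.26 × 1809/519 = 718.94 V.
After C: V = 718.94 × 1145/1861 = 442.34 V.
I_load = 442.34/129 = 3.4290 A, so P_out = 442.34 × 3.4290 = 1516.8 W.
All ideal ⇒ P_in = P_out, so I_supply = 1516.8/240 = 6.32 A.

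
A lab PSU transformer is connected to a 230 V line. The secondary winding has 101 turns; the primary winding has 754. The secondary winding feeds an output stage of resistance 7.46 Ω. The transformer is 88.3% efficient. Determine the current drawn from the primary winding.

I_p ≈ 0.627 A

V_s = 230 × 101/754 = 30.809 V.
I_s = V_s/R = 30.809/7.46 = 4.1299 A.
P_out = V_s I_s = 30.809 × 4.1299 = 127.24 W.
P_in = P_out/η = 127.24/0.883 = 144.10 W.
I_p = P_in/V_p = 144.10/230 = 0.627 A.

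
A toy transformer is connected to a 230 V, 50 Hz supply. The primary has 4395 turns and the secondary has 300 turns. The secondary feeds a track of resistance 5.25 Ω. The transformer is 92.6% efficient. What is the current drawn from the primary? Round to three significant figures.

I_p ≈ 0.220 A

V_s = 230 × 300/4395 = 15.700 V.
I_s = V_s/R = 15.700/5.25 = 2.9904 A.
P_out = V_s I_s = 15.700 × 2.9904 = 46.948 W.
P_in = P_out/η = 46.948/0.926 = 50.700 W.
I_p = P_in/V_p = 50.700/230 = 0.220 A.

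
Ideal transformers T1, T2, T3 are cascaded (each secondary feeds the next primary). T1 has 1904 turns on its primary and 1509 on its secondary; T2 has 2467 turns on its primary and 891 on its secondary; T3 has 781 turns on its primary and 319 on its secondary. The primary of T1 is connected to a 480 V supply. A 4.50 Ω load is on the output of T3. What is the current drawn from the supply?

Secondary of T1: V = 480.00 × 1509/1904 = 380.42 V.
Secondary of T2: V = 380.42 × 891/2467 = 137.40 V.
Secondary of T3: V = 137.40 × 319/781 = 56.119 V.
I_load = 56.119/4.50 = 12.471 A, so P_out = 56.119 × 12.471 = 699.86 W.
All ideal ⇒ P_in = P_out, so I_supply = 699.86/480 = 1.46 A.

I_supply ≈ 1.46 A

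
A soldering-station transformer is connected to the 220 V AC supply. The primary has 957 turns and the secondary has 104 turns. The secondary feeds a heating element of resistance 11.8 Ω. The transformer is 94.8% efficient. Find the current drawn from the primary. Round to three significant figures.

V_s = 220 × 104/957 = 23.908 V.
I_s = V_s/R = 23.908/11.8 = 2.0261 A.
P_out = V_s I_s = 23.908 × 2.0261 = 48.440 W.
P_in = P_out/η = 48.440/0.948 = 51.097 W.
I_p = P_in/V_p = 51.097/220 = 0.232 A.

I_p ≈ 0.232 A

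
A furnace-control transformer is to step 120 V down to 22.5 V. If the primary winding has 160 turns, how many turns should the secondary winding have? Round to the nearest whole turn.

N_s/N_p = V_s/V_p, so N_s = 160 × 22.5/120 = 30.0 ≈ 30 turns.

N_s = 30 turns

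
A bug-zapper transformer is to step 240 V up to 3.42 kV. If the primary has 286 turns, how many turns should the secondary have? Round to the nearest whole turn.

N_s/N_p = V_s/V_p, so N_s = 286 × 3420/240 = 4075.5 ≈ 4076 turns.

N_s = 4076 turns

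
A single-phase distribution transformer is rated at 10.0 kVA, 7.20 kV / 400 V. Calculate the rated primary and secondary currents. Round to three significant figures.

I_p = S/V_p = 10000/7200 = 1.39 A.
I_s = S/V_s = 10000/400 = 25.0 A.

I_p ≈ 1.39 A, I_s ≈ 25.0 A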